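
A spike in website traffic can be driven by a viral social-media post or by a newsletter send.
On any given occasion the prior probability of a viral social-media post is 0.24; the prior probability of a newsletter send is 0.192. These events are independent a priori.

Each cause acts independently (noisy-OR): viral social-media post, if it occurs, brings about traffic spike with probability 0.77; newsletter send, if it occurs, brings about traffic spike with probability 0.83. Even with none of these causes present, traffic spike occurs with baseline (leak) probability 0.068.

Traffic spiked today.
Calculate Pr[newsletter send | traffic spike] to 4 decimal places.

Pr[newsletter send | traffic spike] ≈ 0.4628

Under noisy-OR, P(traffic spike | causes) = 1 − (1−0.068)·∏(1−qᵢ) over the active causes.
For the numerator, keep only newsletter send=true terms: 0.122800 + 0.044401 = 0.167201
Denominator P(traffic spike): 0.068·0.76·0.808 + 0.84156·0.76·0.192 + 0.78564·0.24·0.808 + 0.963559·0.24·0.192 = 0.361309
P(newsletter send | traffic spike) = 0.167201/0.361309 ≈ 0.4628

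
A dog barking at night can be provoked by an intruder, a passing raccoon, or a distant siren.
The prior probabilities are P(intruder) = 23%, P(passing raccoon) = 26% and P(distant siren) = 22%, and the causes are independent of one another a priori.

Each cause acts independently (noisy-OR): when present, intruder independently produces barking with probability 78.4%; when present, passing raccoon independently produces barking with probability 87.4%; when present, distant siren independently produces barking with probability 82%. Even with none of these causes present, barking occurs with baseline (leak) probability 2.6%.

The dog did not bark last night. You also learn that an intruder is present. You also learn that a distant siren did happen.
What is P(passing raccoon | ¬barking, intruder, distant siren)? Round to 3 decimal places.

P(passing raccoon | ¬barking, intruder, distant siren) ≈ 0.042

Under noisy-OR, P(barking | causes) = 1 − (1−0.026)·∏(1−qᵢ) over the active causes.
By total probability over both values of passing raccoon:
  P(¬barking | intruder, distant siren) = 0.037869·0.74 + 0.004772·0.26
        = 0.028023 + 0.001241 = 0.029264
The terms with passing raccoon present sum to 0.001241, so
  P(passing raccoon | ¬barking, intruder, distant siren) = 0.001241 / 0.029264 ≈ 0.042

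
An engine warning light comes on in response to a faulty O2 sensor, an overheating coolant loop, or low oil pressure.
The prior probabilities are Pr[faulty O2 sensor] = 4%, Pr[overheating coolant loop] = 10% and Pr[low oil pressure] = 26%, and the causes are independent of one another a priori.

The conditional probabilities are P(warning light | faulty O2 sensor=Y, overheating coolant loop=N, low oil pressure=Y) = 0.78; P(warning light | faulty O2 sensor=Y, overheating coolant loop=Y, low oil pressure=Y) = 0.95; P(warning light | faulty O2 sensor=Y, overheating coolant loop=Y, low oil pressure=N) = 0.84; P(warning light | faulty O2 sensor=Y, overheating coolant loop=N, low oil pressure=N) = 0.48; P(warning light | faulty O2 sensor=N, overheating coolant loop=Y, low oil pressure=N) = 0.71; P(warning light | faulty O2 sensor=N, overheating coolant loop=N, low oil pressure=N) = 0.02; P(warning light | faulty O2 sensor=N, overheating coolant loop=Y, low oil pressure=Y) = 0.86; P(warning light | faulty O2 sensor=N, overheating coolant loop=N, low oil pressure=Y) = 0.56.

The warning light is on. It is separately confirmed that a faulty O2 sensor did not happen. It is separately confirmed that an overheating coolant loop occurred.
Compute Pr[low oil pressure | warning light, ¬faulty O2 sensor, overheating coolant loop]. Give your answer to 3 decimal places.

Pr[low oil pressure | warning light, ¬faulty O2 sensor, overheating coolant loop] ≈ 0.299

P(warning light | ¬faulty O2 sensor, overheating coolant loop) = 0.71*0.74 + 0.86*0.26 = 0.525400 + 0.223600 = 0.749000
The low oil pressure-present share is 0.86*0.26 = 0.223600.
P(low oil pressure | warning light, ¬faulty O2 sensor, overheating coolant loop) = 0.223600 / 0.749000 ≈ 0.299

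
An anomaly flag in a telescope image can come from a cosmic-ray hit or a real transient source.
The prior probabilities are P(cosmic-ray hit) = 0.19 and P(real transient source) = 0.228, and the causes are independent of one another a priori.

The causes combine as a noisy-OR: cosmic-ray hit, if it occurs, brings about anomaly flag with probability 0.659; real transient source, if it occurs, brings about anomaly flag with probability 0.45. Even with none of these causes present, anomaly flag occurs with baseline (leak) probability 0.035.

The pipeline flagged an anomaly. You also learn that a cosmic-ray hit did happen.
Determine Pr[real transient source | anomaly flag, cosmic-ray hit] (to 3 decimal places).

Pr[real transient source | anomaly flag, cosmic-ray hit] ≈ 0.265

Under noisy-OR, P(anomaly flag | causes) = 1 − (1−0.035)·∏(1−qᵢ) over the active causes.
Enumerate both values of real transient source and weight by the priors:
  P(anomaly flag | cosmic-ray hit) = 0.670935*0.772 + 0.819014*0.228
        = 0.517962 + 0.186735 = 0.704697
The terms with real transient source present sum to 0.186735, so
  P(real transient source | anomaly flag, cosmic-ray hit) = 0.186735 / 0.704697 ≈ 0.265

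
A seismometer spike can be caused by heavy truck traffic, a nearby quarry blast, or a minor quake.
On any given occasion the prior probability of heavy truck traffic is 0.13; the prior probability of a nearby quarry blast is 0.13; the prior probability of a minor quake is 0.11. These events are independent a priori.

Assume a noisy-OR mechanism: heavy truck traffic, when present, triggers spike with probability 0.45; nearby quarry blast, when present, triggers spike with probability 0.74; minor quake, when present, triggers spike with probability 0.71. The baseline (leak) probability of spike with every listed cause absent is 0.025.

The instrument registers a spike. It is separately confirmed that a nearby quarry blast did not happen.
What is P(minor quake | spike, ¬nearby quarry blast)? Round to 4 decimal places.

Under noisy-OR, P(spike | causes) = 1 − (1−0.025)·∏(1−qᵢ) over the active causes.
By total probability over the 4 (heavy truck traffic, minor quake) configurations:
  P(spike | ¬nearby quarry blast) = 0.025×0.87×0.89 + 0.71725×0.87×0.11 + 0.46375×0.13×0.89 + 0.844487×0.13×0.11
        = 0.019358 + 0.068641 + 0.053656 + 0.012076 = 0.153731
Keeping only the minor quake-present terms gives 0.080717, so
  P(minor quake | spike, ¬nearby quarry blast) = 0.080717 / 0.153731 ≈ 0.5251

P(minor quake | spike, ¬nearby quarry blast) ≈ 0.5251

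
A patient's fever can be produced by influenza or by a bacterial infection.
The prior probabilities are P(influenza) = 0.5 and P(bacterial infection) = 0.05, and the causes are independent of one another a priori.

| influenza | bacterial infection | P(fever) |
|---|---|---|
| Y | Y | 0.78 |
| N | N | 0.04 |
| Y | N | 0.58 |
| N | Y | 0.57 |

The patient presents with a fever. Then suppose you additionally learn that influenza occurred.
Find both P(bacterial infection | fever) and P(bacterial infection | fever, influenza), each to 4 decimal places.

P(bacterial infection | fever) ≈ 0.1028; P(bacterial infection | fever, influenza) ≈ 0.0661

P(fever) = 0.04*0.5*0.95 + 0.57*0.5*0.05 + 0.58*0.5*0.95 + 0.78*0.5*0.05 = 0.019000 + 0.014250 + 0.275500 + 0.019500 = 0.328250
The bacterial infection-present share is 0.014250 + 0.019500 = 0.033750.
Hence the posterior is 0.033750/0.328250 ≈ 0.1028.

Now also conditioning on influenza=true:
For the numerator, keep only bacterial infection=true terms: 0.78·0.05 = 0.039000
Denominator P(fever | influenza): 0.58·0.95 + 0.78·0.05 = 0.590000
Posterior = 0.039000 / 0.590000 ≈ 0.0661
The drop from 0.1028 to 0.0661 is the explaining-away (discounting) effect.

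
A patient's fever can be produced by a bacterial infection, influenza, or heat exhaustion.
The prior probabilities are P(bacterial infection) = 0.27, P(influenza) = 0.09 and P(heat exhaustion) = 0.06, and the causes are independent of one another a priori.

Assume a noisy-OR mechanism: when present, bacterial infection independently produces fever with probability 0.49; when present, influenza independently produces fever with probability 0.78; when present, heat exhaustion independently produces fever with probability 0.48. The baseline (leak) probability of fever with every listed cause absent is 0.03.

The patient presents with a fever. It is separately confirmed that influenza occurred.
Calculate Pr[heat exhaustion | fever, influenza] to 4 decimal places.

Under noisy-OR, P(fever | causes) = 1 − (1−0.03)·∏(1−qᵢ) over the active causes.
For the numerator, keep only heat exhaustion=true terms: 0.038940 + 0.015283 = 0.054223
The normalizing constant is 0.7866·0.73·0.94 + 0.889032·0.73·0.06 + 0.891166·0.27·0.94 + 0.943406·0.27·0.06 = 0.820166
P(heat exhaustion | fever, influenza) = 0.054223/0.820166 ≈ 0.0661

Pr[heat exhaustion | fever, influenza] ≈ 0.0661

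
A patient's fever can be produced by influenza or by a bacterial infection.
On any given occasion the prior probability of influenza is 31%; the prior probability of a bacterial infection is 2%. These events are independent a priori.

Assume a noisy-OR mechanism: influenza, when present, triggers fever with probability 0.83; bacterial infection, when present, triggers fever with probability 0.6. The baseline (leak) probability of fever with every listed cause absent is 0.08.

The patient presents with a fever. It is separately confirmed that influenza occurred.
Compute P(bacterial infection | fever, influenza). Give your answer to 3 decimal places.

Under noisy-OR, P(fever | causes) = 1 − (1−0.08)·∏(1−qᵢ) over the active causes.
Weight on bacterial infection=true, given the evidence: 0.93744·0.02 = 0.018749
Normalizer over all consistent configurations: 0.8436·0.98 + 0.93744·0.02 = 0.845477
P(bacterial infection | fever, influenza) = 0.018749/0.845477 ≈ 0.022

P(bacterial infection | fever, influenza) ≈ 0.022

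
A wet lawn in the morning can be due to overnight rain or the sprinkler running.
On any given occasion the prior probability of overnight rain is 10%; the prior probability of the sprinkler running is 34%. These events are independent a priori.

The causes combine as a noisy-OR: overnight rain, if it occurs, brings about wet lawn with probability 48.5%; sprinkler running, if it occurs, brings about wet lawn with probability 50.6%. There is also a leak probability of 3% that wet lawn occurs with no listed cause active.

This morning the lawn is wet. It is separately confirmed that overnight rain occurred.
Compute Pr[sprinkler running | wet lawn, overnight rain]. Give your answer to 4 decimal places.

Pr[sprinkler running | wet lawn, overnight rain] ≈ 0.4367

Under noisy-OR, P(wet lawn | causes) = 1 − (1−0.03)·∏(1−qᵢ) over the active causes.
For the numerator, keep only sprinkler running=true terms: 0.753222×0.34 = 0.256095
Denominator P(wet lawn | overnight rain): 0.50045×0.66 + 0.753222×0.34 = 0.586392
Posterior = 0.256095 / 0.586392 ≈ 0.4367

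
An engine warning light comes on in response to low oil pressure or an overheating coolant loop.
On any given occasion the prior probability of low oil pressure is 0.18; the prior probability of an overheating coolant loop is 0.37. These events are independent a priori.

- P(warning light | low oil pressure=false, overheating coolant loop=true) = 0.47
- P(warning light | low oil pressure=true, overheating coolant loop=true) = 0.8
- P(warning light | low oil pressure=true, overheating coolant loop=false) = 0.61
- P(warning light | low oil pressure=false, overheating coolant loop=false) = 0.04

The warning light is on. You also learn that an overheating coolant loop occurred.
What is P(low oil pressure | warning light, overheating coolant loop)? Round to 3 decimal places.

P(warning light | overheating coolant loop) = 0.47·0.82 + 0.8·0.18 = 0.385400 + 0.144000 = 0.529400
Restricting to configurations with low oil pressure present: 0.8·0.18 = 0.144000.
Hence the posterior is 0.144000/0.529400 ≈ 0.272.

P(low oil pressure | warning light, overheating coolant loop) ≈ 0.272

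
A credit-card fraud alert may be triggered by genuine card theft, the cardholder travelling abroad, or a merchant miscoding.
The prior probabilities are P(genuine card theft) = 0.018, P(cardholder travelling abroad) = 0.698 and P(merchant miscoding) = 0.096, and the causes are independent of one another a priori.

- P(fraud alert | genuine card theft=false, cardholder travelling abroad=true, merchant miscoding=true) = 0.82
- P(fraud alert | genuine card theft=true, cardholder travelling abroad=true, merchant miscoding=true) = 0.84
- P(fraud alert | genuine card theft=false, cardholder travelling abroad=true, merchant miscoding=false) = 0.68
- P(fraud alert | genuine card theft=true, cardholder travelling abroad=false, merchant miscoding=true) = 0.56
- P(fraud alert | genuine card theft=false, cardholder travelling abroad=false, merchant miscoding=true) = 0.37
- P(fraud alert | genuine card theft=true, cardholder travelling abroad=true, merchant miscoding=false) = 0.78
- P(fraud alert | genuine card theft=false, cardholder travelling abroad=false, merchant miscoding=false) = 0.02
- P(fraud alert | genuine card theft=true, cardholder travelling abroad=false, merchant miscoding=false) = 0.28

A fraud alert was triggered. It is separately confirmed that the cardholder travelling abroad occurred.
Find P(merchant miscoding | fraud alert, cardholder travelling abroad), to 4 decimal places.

P(merchant miscoding | fraud alert, cardholder travelling abroad) ≈ 0.1133

P(fraud alert | cardholder travelling abroad) = 0.68·0.982·0.904 + 0.82·0.982·0.096 + 0.78·0.018·0.904 + 0.84·0.018·0.096 = 0.603655 + 0.077303 + 0.012692 + 0.001452 = 0.695102
Of this, 0.078755 comes from 0.077303 + 0.001452 (the merchant miscoding=true cases).
So P(merchant miscoding | fraud alert, cardholder travelling abroad) = 0.078755/0.695102 ≈ 0.1133.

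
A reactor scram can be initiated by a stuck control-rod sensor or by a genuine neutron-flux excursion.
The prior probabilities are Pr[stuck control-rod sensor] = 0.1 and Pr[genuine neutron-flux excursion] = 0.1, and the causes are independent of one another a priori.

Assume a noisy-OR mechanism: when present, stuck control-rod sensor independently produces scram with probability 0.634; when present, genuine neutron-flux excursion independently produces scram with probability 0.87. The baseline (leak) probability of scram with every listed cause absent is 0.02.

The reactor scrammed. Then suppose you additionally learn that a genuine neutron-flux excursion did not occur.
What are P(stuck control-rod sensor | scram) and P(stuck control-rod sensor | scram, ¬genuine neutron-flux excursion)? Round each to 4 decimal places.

P(stuck control-rod sensor | scram) ≈ 0.4152; P(stuck control-rod sensor | scram, ¬genuine neutron-flux excursion) ≈ 0.7808

Under noisy-OR, P(scram | causes) = 1 − (1−0.02)·∏(1−qᵢ) over the active causes.
Sum P(scram|·) weighted by the priors over the 4 (stuck control-rod sensor, genuine neutron-flux excursion) configurations:
  P(scram) = 0.02*0.9*0.9 + 0.8726*0.9*0.1 + 0.64132*0.1*0.9 + 0.953372*0.1*0.1
        = 0.016200 + 0.078534 + 0.057719 + 0.009534 = 0.161987
Configurations with stuck control-rod sensor contribute 0.067253, so
  P(stuck control-rod sensor | scram) = 0.067253 / 0.161987 ≈ 0.4152

With the extra evidence:
P(scram | ¬genuine neutron-flux excursion) = 0.02·0.9 + 0.64132·0.1 = 0.018000 + 0.064132 = 0.082132
Of this, 0.064132 comes from 0.64132·0.1 (the stuck control-rod sensor=true cases).
So P(stuck control-rod sensor | scram, ¬genuine neutron-flux excursion) = 0.064132/0.082132 ≈ 0.7808.
Ruling out genuine neutron-flux excursion raises the posterior on stuck control-rod sensor — the flip side of explaining away.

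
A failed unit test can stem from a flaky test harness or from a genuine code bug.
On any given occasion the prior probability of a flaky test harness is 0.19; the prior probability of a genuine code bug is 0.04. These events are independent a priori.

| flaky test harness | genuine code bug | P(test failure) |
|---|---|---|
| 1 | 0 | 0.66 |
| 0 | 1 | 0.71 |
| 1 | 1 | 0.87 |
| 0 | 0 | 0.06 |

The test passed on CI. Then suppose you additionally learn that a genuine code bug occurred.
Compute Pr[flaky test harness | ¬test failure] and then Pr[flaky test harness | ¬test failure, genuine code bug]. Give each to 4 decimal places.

Numerator (weight on configurations with flaky test harness): 0.062016 + 0.000988 = 0.063004
Normalizer over all consistent configurations: 0.94·0.81·0.96 + 0.29·0.81·0.04 + 0.34·0.19·0.96 + 0.13·0.19·0.04 = 0.803344
P(flaky test harness | ¬test failure) = 0.063004/0.803344 ≈ 0.0784

With the extra evidence:
Sum P(¬test failure|·) weighted by the priors over both values of flaky test harness:
  P(¬test failure | genuine code bug) = 0.29·0.81 + 0.13·0.19
        = 0.234900 + 0.024700 = 0.259600
The terms with flaky test harness present sum to 0.024700, so
  P(flaky test harness | ¬test failure, genuine code bug) = 0.024700 / 0.259600 ≈ 0.0951

Pr[flaky test harness | ¬test failure] ≈ 0.0784; Pr[flaky test harness | ¬test failure, genuine code bug] ≈ 0.0951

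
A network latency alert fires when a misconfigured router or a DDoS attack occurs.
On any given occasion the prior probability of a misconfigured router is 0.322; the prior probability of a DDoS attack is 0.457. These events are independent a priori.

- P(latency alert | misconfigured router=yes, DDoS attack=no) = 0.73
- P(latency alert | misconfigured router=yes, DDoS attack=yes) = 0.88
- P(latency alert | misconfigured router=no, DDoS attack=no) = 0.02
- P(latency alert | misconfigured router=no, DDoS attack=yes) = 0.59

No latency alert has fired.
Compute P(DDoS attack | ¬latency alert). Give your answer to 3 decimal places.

P(DDoS attack | ¬latency alert) ≈ 0.262

Weight on DDoS attack=true, given the evidence: 0.127037 + 0.017658 = 0.144695
The normalizing constant is 0.98×0.678×0.543 + 0.41×0.678×0.457 + 0.27×0.322×0.543 + 0.12×0.322×0.457 = 0.552694
Posterior = 0.144695 / 0.552694 ≈ 0.262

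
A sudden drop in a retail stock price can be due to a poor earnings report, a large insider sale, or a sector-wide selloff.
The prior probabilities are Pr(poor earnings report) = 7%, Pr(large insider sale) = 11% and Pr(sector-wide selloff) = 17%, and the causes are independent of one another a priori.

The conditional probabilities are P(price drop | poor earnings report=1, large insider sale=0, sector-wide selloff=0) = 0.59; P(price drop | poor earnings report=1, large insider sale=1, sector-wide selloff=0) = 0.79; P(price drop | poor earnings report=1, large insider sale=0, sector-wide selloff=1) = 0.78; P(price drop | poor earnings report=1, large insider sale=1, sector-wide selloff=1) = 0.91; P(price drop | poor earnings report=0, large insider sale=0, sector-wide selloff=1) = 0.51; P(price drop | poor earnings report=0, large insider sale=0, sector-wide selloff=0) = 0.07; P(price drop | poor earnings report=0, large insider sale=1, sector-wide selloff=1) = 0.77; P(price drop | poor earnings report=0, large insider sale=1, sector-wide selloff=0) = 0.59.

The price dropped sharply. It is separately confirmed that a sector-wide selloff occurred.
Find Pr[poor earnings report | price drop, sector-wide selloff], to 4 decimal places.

P(price drop | sector-wide selloff) = 0.51×0.93×0.89 + 0.77×0.93×0.11 + 0.78×0.07×0.89 + 0.91×0.07×0.11 = 0.422127 + 0.078771 + 0.048594 + 0.007007 = 0.556499
Of this, 0.055601 comes from 0.048594 + 0.007007 (the poor earnings report=true cases).
P(poor earnings report | price drop, sector-wide selloff) = 0.055601 / 0.556499 ≈ 0.0999

Pr[poor earnings report | price drop, sector-wide selloff] ≈ 0.0999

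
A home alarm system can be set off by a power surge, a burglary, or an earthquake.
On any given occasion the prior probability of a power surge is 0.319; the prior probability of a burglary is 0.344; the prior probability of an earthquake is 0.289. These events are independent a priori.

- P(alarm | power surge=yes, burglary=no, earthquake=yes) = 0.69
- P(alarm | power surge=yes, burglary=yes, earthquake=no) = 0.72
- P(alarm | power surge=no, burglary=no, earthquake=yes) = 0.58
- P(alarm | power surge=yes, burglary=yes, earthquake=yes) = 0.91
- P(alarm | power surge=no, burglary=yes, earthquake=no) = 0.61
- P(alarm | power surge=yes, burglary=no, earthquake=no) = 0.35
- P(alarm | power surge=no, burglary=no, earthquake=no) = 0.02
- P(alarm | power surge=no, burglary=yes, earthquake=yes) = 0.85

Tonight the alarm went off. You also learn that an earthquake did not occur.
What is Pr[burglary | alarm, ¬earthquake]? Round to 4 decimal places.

Pr[burglary | alarm, ¬earthquake] ≈ 0.7298

Enumerate the 4 (power surge, burglary) configurations and weight by the priors:
  P(alarm | ¬earthquake) = 0.02·0.681·0.656 + 0.61·0.681·0.344 + 0.35·0.319·0.656 + 0.72·0.319·0.344
        = 0.008935 + 0.142901 + 0.073242 + 0.079010 = 0.304088
Keeping only the burglary-present terms gives 0.221911, so
  P(burglary | alarm, ¬earthquake) = 0.221911 / 0.304088 ≈ 0.7298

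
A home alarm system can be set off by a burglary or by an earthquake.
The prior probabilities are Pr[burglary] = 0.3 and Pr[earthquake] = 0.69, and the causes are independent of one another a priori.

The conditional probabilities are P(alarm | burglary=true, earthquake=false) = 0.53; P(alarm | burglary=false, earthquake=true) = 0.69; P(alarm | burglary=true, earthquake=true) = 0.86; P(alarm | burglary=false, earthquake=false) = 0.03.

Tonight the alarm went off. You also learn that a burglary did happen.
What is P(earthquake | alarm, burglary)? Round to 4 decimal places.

P(earthquake | alarm, burglary) ≈ 0.7832

Enumerate both values of earthquake and weight by the priors:
  P(alarm | burglary) = 0.53×0.31 + 0.86×0.69
        = 0.164300 + 0.593400 = 0.757700
Configurations with earthquake contribute 0.593400, so
  P(earthquake | alarm, burglary) = 0.593400 / 0.757700 ≈ 0.7832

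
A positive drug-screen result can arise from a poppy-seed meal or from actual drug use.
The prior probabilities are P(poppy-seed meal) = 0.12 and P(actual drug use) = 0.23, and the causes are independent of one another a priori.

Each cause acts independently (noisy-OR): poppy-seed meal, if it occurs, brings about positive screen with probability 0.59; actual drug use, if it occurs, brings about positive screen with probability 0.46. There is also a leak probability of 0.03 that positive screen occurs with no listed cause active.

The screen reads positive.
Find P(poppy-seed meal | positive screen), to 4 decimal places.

P(poppy-seed meal | positive screen) ≈ 0.3985

Under noisy-OR, P(positive screen | causes) = 1 − (1−0.03)·∏(1−qᵢ) over the active causes.
P(positive screen) = 0.03*0.88*0.77 + 0.4762*0.88*0.23 + 0.6023*0.12*0.77 + 0.785242*0.12*0.23 = 0.020328 + 0.096383 + 0.055653 + 0.021673 = 0.194037
The poppy-seed meal-present share is 0.055653 + 0.021673 = 0.077326.
So P(poppy-seed meal | positive screen) = 0.077326/0.194037 ≈ 0.3985.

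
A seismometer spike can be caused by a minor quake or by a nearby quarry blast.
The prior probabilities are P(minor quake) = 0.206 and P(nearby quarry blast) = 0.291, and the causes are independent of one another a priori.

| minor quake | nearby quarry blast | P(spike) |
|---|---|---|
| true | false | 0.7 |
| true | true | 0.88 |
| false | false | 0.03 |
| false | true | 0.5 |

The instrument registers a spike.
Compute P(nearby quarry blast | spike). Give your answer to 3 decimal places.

P(nearby quarry blast | spike) ≈ 0.586

Sum P(spike|·) weighted by the priors over the 4 (minor quake, nearby quarry blast) configurations:
  P(spike) = 0.03*0.794*0.709 + 0.5*0.794*0.291 + 0.7*0.206*0.709 + 0.88*0.206*0.291
        = 0.016888 + 0.115527 + 0.102238 + 0.052752 = 0.287405
Keeping only the nearby quarry blast-present terms gives 0.168279, so
  P(nearby quarry blast | spike) = 0.168279 / 0.287405 ≈ 0.586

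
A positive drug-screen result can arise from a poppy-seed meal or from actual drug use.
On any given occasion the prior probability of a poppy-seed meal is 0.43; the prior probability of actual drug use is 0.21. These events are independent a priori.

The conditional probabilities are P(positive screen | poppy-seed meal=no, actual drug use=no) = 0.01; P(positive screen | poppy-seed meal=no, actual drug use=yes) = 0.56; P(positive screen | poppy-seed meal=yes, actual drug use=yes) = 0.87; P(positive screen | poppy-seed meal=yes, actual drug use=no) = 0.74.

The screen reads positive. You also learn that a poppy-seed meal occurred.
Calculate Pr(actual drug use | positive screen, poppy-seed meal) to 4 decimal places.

Pr(actual drug use | positive screen, poppy-seed meal) ≈ 0.2381

Numerator (weight on configurations with actual drug use): 0.87*0.21 = 0.182700
Denominator P(positive screen | poppy-seed meal): 0.74*0.79 + 0.87*0.21 = 0.767300
P(actual drug use | positive screen, poppy-seed meal) = 0.182700/0.767300 ≈ 0.2381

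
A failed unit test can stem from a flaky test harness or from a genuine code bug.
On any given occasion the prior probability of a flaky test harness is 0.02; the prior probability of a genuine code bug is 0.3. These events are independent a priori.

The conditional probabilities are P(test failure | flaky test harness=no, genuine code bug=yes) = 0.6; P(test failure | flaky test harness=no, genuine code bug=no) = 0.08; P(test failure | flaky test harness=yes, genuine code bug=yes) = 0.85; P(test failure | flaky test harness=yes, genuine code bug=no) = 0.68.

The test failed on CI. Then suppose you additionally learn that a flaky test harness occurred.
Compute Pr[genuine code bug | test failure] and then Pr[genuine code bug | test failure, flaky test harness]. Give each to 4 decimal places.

Pr[genuine code bug | test failure] ≈ 0.7381; Pr[genuine code bug | test failure, flaky test harness] ≈ 0.3488

P(test failure) = 0.08*0.98*0.7 + 0.6*0.98*0.3 + 0.68*0.02*0.7 + 0.85*0.02*0.3 = 0.054880 + 0.176400 + 0.009520 + 0.005100 = 0.245900
The genuine code bug-present share is 0.176400 + 0.005100 = 0.181500.
P(genuine code bug | test failure) = 0.181500 / 0.245900 ≈ 0.7381

Now also conditioning on flaky test harness=true:
Enumerate both values of genuine code bug and weight by the priors:
  P(test failure | flaky test harness) = 0.68*0.7 + 0.85*0.3
        = 0.476000 + 0.255000 = 0.731000
Keeping only the genuine code bug-present terms gives 0.255000, so
  P(genuine code bug | test failure, flaky test harness) = 0.255000 / 0.731000 ≈ 0.3488
This is intercausal reasoning (explaining away): once flaky test harness accounts for the test failure, genuine code bug becomes less likely.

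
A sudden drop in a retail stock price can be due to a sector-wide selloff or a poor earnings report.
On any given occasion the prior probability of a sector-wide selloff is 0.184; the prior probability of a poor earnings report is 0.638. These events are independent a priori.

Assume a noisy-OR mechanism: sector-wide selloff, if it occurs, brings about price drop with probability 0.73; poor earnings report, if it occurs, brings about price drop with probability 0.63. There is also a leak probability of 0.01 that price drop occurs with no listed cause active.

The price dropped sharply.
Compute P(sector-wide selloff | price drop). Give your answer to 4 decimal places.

Under noisy-OR, P(price drop | causes) = 1 − (1−0.01)·∏(1−qᵢ) over the active causes.
Weight on sector-wide selloff=true, given the evidence: 0.048804 + 0.105782 = 0.154586
The normalizing constant is 0.01·0.816·0.362 + 0.6337·0.816·0.638 + 0.7327·0.184·0.362 + 0.901099·0.184·0.638 = 0.487449
P(sector-wide selloff | price drop) = 0.154586/0.487449 ≈ 0.3171

P(sector-wide selloff | price drop) ≈ 0.3171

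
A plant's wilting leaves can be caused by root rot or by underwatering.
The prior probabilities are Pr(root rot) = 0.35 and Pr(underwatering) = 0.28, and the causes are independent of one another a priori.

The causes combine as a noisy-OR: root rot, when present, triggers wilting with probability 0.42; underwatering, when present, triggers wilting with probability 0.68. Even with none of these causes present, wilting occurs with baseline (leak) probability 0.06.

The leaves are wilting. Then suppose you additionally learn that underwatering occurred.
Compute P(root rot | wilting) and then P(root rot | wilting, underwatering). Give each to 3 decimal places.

P(root rot | wilting) ≈ 0.557; P(root rot | wilting, underwatering) ≈ 0.389

Under noisy-OR, P(wilting | causes) = 1 − (1−0.06)·∏(1−qᵢ) over the active causes.
P(wilting) = 0.06×0.65×0.72 + 0.6992×0.65×0.28 + 0.4548×0.35×0.72 + 0.825536×0.35×0.28 = 0.028080 + 0.127254 + 0.114610 + 0.080903 = 0.350847
Restricting to configurations with root rot present: 0.114610 + 0.080903 = 0.195513.
Hence the posterior is 0.195513/0.350847 ≈ 0.557.

Now also conditioning on underwatering=true:
Enumerate both values of root rot and weight by the priors:
  P(wilting | underwatering) = 0.6992·0.65 + 0.825536·0.35
        = 0.454480 + 0.288938 = 0.743418
Keeping only the root rot-present terms gives 0.288938, so
  P(root rot | wilting, underwatering) = 0.288938 / 0.743418 ≈ 0.389
This is intercausal reasoning (explaining away): once underwatering accounts for the wilting, root rot becomes less likely.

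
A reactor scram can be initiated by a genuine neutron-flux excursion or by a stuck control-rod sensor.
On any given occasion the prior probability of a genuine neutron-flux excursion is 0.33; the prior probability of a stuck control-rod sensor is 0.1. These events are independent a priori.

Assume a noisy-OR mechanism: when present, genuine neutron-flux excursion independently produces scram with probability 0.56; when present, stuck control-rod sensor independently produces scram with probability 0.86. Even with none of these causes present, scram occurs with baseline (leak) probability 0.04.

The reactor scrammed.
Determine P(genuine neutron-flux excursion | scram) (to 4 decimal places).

Under noisy-OR, P(scram | causes) = 1 − (1−0.04)·∏(1−qᵢ) over the active causes.
By total probability over the 4 (genuine neutron-flux excursion, stuck control-rod sensor) configurations:
  P(scram) = 0.04×0.67×0.9 + 0.8656×0.67×0.1 + 0.5776×0.33×0.9 + 0.940864×0.33×0.1
        = 0.024120 + 0.057995 + 0.171547 + 0.031049 = 0.284711
Configurations with genuine neutron-flux excursion contribute 0.202596, so
  P(genuine neutron-flux excursion | scram) = 0.202596 / 0.284711 ≈ 0.7116

P(genuine neutron-flux excursion | scram) ≈ 0.7116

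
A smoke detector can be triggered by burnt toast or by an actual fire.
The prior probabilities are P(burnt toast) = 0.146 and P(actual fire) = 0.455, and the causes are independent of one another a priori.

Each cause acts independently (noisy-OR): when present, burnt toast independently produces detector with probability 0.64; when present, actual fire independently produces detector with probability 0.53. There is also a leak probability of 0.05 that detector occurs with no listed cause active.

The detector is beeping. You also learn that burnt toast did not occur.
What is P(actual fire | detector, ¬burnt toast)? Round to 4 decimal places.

Under noisy-OR, P(detector | causes) = 1 − (1−0.05)·∏(1−qᵢ) over the active causes.
Sum P(detector|·) weighted by the priors over both values of actual fire:
  P(detector | ¬burnt toast) = 0.05·0.545 + 0.5535·0.455
        = 0.027250 + 0.251843 = 0.279093
Keeping only the actual fire-present terms gives 0.251843, so
  P(actual fire | detector, ¬burnt toast) = 0.251843 / 0.279093 ≈ 0.9024

P(actual fire | detector, ¬burnt toast) ≈ 0.9024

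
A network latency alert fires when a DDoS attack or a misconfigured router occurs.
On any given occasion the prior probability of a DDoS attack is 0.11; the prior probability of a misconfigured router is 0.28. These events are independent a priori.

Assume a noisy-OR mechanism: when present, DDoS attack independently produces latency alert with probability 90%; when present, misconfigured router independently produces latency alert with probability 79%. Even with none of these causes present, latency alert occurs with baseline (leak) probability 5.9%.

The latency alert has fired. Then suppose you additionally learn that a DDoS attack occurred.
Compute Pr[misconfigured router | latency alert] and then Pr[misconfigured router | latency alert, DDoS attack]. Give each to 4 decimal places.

Under noisy-OR, P(latency alert | causes) = 1 − (1−0.059)·∏(1−qᵢ) over the active causes.
By total probability over the 4 (DDoS attack, misconfigured router) configurations:
  P(latency alert) = 0.059×0.89×0.72 + 0.80239×0.89×0.28 + 0.9059×0.11×0.72 + 0.980239×0.11×0.28
        = 0.037807 + 0.199956 + 0.071747 + 0.030191 = 0.339701
Configurations with misconfigured router contribute 0.230147, so
  P(misconfigured router | latency alert) = 0.230147 / 0.339701 ≈ 0.6775

Now condition on the additional information:
Numerator (weight on configurations with misconfigured router): 0.980239·0.28 = 0.274467
Denominator P(latency alert | DDoS attack): 0.9059·0.72 + 0.980239·0.28 = 0.926715
P(misconfigured router | latency alert, DDoS attack) = 0.274467/0.926715 ≈ 0.2962
The drop from 0.6775 to 0.2962 is the explaining-away (discounting) effect.

Pr[misconfigured router | latency alert] ≈ 0.6775; Pr[misconfigured router | latency alert, DDoS attack] ≈ 0.2962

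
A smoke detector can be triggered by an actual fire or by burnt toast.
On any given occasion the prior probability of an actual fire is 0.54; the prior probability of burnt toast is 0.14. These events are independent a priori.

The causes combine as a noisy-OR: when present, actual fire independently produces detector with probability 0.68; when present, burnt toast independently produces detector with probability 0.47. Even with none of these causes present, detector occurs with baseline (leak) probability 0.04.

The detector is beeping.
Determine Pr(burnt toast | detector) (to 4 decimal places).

Pr(burnt toast | detector) ≈ 0.2195

Under noisy-OR, P(detector | causes) = 1 − (1−0.04)·∏(1−qᵢ) over the active causes.
P(detector) = 0.04·0.46·0.86 + 0.4912·0.46·0.14 + 0.6928·0.54·0.86 + 0.837184·0.54·0.14 = 0.015824 + 0.031633 + 0.321736 + 0.063291 = 0.432484
The burnt toast-present share is 0.031633 + 0.063291 = 0.094924.
Hence the posterior is 0.094924/0.432484 ≈ 0.2195.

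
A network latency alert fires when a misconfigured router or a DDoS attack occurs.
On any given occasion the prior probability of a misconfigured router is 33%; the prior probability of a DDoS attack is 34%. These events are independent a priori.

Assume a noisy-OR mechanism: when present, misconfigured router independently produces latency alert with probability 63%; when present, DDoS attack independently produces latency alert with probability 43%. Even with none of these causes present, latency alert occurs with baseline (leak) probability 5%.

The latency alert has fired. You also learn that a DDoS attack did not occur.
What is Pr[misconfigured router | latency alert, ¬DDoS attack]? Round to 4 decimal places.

Under noisy-OR, P(latency alert | causes) = 1 − (1−0.05)·∏(1−qᵢ) over the active causes.
Enumerate both values of misconfigured router and weight by the priors:
  P(latency alert | ¬DDoS attack) = 0.05·0.67 + 0.6485·0.33
        = 0.033500 + 0.214005 = 0.247505
The terms with misconfigured router present sum to 0.214005, so
  P(misconfigured router | latency alert, ¬DDoS attack) = 0.214005 / 0.247505 ≈ 0.8646

Pr[misconfigured router | latency alert, ¬DDoS attack] ≈ 0.8646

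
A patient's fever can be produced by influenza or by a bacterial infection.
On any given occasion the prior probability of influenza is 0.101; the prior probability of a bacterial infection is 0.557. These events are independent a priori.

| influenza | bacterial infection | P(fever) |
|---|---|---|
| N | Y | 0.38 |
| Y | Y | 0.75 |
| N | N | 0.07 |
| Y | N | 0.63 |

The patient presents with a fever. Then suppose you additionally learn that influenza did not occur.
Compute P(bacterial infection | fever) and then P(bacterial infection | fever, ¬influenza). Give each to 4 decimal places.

P(bacterial infection | fever) ≈ 0.8057; P(bacterial infection | fever, ¬influenza) ≈ 0.8722

P(fever) = 0.07×0.899×0.443 + 0.38×0.899×0.557 + 0.63×0.101×0.443 + 0.75×0.101×0.557 = 0.027878 + 0.190282 + 0.028188 + 0.042193 = 0.288541
The bacterial infection-present share is 0.190282 + 0.042193 = 0.232475.
So P(bacterial infection | fever) = 0.232475/0.288541 ≈ 0.8057.

With the extra evidence:
P(fever | ¬influenza) = 0.07·0.443 + 0.38·0.557 = 0.031010 + 0.211660 = 0.242670
Restricting to configurations with bacterial infection present: 0.38·0.557 = 0.211660.
So P(bacterial infection | fever, ¬influenza) = 0.211660/0.242670 ≈ 0.8722.
With influenza excluded, bacterial infection must carry more of the explanatory weight for the fever.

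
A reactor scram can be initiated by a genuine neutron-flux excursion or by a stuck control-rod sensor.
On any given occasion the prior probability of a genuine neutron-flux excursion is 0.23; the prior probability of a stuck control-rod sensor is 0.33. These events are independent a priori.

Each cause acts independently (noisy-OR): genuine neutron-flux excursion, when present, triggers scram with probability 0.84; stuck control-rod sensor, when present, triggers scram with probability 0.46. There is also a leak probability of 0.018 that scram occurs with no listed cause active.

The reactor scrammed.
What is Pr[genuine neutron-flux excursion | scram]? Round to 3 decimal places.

Pr[genuine neutron-flux excursion | scram] ≈ 0.608

Under noisy-OR, P(scram | causes) = 1 − (1−0.018)·∏(1−qᵢ) over the active causes.
By total probability over the 4 (genuine neutron-flux excursion, stuck control-rod sensor) configurations:
  P(scram) = 0.018·0.77·0.67 + 0.46972·0.77·0.33 + 0.84288·0.23·0.67 + 0.915155·0.23·0.33
        = 0.009286 + 0.119356 + 0.129888 + 0.069460 = 0.327990
The terms with genuine neutron-flux excursion present sum to 0.199348, so
  P(genuine neutron-flux excursion | scram) = 0.199348 / 0.327990 ≈ 0.608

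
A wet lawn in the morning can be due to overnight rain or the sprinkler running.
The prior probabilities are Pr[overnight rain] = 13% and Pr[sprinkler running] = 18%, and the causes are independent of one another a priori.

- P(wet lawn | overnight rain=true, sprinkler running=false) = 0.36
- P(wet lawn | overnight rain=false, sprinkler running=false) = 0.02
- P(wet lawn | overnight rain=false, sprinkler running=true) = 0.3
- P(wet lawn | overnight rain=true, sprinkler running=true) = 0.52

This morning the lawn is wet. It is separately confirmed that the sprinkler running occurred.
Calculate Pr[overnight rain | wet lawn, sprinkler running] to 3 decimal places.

Weight on overnight rain=true, given the evidence: 0.52·0.13 = 0.067600
Normalizer over all consistent configurations: 0.3·0.87 + 0.52·0.13 = 0.328600
P(overnight rain | wet lawn, sprinkler running) = 0.067600/0.328600 ≈ 0.206

Pr[overnight rain | wet lawn, sprinkler running] ≈ 0.206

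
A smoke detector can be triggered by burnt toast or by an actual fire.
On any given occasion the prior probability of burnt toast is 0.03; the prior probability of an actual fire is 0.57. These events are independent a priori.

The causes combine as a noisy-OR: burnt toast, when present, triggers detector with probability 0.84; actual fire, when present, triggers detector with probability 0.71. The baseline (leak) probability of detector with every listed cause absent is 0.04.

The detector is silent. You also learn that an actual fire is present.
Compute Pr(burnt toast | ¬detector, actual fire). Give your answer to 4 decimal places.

Pr(burnt toast | ¬detector, actual fire) ≈ 0.0049

Under noisy-OR, P(detector | causes) = 1 − (1−0.04)·∏(1−qᵢ) over the active causes.
Sum P(¬detector|·) weighted by the priors over both values of burnt toast:
  P(¬detector | actual fire) = 0.2784*0.97 + 0.044544*0.03
        = 0.270048 + 0.001336 = 0.271384
Configurations with burnt toast contribute 0.001336, so
  P(burnt toast | ¬detector, actual fire) = 0.001336 / 0.271384 ≈ 0.0049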